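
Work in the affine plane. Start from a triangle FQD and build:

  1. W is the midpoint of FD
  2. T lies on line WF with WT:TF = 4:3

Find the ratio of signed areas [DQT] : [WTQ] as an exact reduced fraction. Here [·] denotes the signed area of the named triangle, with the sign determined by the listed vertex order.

[DQT]:[WTQ] = -11/4

Work in coordinates with F = (0, 0), Q = (1, 0), D = (0, 1).
1. W is the midpoint of FD ⇒ W = (0, 1/2)
2. T lies on line WF with WT:TF = 4:3 ⇒ T = (0, 3/14)
2·[DQT] = -11/14, 2·[WTQ] = 2/7
[DQT]:[WTQ] = -11/14:2/7 = -11/4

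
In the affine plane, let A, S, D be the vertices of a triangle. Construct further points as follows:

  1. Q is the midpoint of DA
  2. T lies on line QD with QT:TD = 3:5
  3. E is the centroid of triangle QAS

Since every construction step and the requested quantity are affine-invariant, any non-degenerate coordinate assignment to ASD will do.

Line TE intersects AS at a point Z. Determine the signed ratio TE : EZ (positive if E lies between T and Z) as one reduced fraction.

Work in coordinates with A = (0, 0), S = (1, 0), D = (0, 1).
1. Q is the midpoint of DA ⇒ Q = (0, 1/2)
2. T lies on line QD with QT:TD = 3:5 ⇒ T = (0, 11/16)
3. E is the centroid of triangle QAS ⇒ E = (1/3, 1/6)
line TE meets AS at Z = (11/25, 0)
E = T + t·(Z−T) with t = 25/33, so TE:EZ = 25/33:8/33

TE:EZ = 25/8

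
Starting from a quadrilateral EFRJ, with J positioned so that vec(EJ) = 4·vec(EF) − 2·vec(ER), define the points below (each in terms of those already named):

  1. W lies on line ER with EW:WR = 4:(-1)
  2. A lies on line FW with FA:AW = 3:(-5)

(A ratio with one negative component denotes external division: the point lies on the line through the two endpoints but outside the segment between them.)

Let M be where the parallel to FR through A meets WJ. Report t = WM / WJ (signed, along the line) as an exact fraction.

t = -5/4

Assign E = (0, 0), F = (1, 0), R = (0, 1), J = (4, -2) — the answer is frame-independent, so this choice is without loss of generality.
1. W lies on line ER with EW:WR = 4:(-1) ⇒ W = (0, 4/3)
2. A lies on line FW with FA:AW = 3:(-5) ⇒ A = (5/2, -2)
through A parallel to FR: direction (-1, 1); meets WJ at M = (-5, 11/2)
M = W + t·(J−W) with t = -5/4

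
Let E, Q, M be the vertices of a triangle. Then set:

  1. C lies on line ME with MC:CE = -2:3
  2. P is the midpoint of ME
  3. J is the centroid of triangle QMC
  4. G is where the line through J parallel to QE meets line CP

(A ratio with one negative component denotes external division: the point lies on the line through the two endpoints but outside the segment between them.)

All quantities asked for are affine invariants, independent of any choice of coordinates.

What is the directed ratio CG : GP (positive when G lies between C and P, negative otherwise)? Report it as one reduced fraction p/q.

Assign E = (0, 0), Q = (1, 0), M = (0, 1) — the answer is frame-independent, so this choice is without loss of generality.
1. C lies on line ME with MC:CE = -2:3 ⇒ C = (0, 3)
2. P is the midpoint of ME ⇒ P = (0, 1/2)
3. J is the centroid of triangle QMC ⇒ J = (1/3, 4/3)
4. G is where the line through J parallel to QE meets line CP ⇒ G = (0, 4/3)
G = C + t·(P−C) with t = 2/3, so CG:GP = t:(1−t) = 2/3:1/3

CG:GP = 2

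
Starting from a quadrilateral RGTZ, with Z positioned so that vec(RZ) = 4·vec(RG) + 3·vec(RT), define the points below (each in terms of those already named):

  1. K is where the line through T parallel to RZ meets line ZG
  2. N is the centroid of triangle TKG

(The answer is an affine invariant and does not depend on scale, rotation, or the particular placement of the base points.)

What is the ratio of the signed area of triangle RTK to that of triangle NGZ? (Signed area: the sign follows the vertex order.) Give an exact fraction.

[RTK]:[NGZ] = -4

Set R = (0, 0), G = (1, 0), T = (0, 1), Z = (4, 3); any affine frame gives the same invariant.
1. K is where the line through T parallel to RZ meets line ZG ⇒ K = (8, 7)
2. N is the centroid of triangle TKG ⇒ N = (3, 8/3)
2·[RTK] = -8, 2·[NGZ] = 2
[RTK]:[NGZ] = -8:2 = -4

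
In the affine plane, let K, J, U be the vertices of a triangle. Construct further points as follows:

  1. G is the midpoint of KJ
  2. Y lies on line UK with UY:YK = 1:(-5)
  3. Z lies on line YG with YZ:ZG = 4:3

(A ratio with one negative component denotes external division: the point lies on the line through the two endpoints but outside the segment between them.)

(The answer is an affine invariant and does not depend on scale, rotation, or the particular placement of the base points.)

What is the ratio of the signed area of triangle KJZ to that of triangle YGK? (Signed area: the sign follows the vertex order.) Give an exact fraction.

[KJZ]:[YGK] = -6/7

Choose coordinates K = (0, 0), J = (1, 0), U = (0, 1).
1. G is the midpoint of KJ ⇒ G = (1/2, 0)
2. Y lies on line UK with UY:YK = 1:(-5) ⇒ Y = (0, 5/4)
3. Z lies on line YG with YZ:ZG = 4:3 ⇒ Z = (2/7, 15/28)
2·[KJZ] = 15/28, 2·[YGK] = -5/8
[KJZ]:[YGK] = 15/28:-5/8 = -6/7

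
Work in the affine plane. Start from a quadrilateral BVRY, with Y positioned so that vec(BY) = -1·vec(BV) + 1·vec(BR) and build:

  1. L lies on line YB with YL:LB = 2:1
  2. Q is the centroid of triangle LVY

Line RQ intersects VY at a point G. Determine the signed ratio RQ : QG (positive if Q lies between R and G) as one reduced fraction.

Choose coordinates B = (0, 0), V = (1, 0), R = (0, 1), Y = (-1, 1).
1. L lies on line YB with YL:LB = 2:1 ⇒ L = (-1/3, 1/3)
2. Q is the centroid of triangle LVY ⇒ Q = (-1/9, 4/9)
line RQ meets VY at G = (-1/11, 6/11)
Q = R + t·(G−R) with t = 11/9, so RQ:QG = 11/9:-2/9

RQ:QG = -11/2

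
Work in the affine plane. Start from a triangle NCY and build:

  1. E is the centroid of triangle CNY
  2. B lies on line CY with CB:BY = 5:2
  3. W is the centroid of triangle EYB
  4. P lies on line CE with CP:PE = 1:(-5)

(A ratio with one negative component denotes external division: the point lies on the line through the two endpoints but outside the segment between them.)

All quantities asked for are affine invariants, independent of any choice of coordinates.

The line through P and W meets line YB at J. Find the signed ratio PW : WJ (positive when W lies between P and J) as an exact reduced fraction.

PW:WJ = -7/4

Set N = (0, 0), C = (1, 0), Y = (0, 1); any affine frame gives the same invariant.
1. E is the centroid of triangle CNY ⇒ E = (1/3, 1/3)
2. B lies on line CY with CB:BY = 5:2 ⇒ B = (2/7, 5/7)
3. W is the centroid of triangle EYB ⇒ W = (13/63, 43/63)
4. P lies on line CE with CP:PE = 1:(-5) ⇒ P = (7/6, -1/12)
line PW meets YB at J = (37/49, 12/49)
W = P + t·(J−P) with t = 7/3, so PW:WJ = 7/3:-4/3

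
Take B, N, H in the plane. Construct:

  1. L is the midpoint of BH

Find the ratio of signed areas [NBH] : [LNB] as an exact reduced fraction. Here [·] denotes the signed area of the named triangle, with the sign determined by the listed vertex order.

Assign B = (0, 0), N = (1, 0), H = (0, 1) — the answer is frame-independent, so this choice is without loss of generality.
1. L is the midpoint of BH ⇒ L = (0, 1/2)
2·[NBH] = -1, 2·[LNB] = -1/2
[NBH]:[LNB] = -1:-1/2 = 2

[NBH]:[LNB] = 2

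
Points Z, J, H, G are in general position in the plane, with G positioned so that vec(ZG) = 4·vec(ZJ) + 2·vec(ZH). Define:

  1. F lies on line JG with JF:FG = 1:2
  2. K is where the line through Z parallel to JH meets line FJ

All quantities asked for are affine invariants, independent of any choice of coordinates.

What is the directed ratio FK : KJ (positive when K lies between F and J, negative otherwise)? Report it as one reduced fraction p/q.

Choose coordinates Z = (0, 0), J = (1, 0), H = (0, 1), G = (4, 2).
1. F lies on line JG with JF:FG = 1:2 ⇒ F = (2, 2/3)
2. K is where the line through Z parallel to JH meets line FJ ⇒ K = (2/5, -2/5)
K = F + t·(J−F) with t = 8/5, so FK:KJ = t:(1−t) = 8/5:-3/5

FK:KJ = -8/3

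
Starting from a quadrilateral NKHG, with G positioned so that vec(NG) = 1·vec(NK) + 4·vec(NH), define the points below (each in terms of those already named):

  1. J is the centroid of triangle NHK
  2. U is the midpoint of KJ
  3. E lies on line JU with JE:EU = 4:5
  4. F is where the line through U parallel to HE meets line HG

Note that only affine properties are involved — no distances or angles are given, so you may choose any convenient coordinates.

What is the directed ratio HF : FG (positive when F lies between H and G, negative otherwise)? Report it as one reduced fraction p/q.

Assign N = (0, 0), K = (1, 0), H = (0, 1), G = (1, 4) — the answer is frame-independent, so this choice is without loss of generality.
1. J is the centroid of triangle NHK ⇒ J = (1/3, 1/3)
2. U is the midpoint of KJ ⇒ U = (2/3, 1/6)
3. E lies on line JU with JE:EU = 4:5 ⇒ E = (13/27, 7/27)
4. F is where the line through U parallel to HE meets line HG ⇒ F = (5/118, 133/118)
F = H + t·(G−H) with t = 5/118, so HF:FG = t:(1−t) = 5/118:113/118

HF:FG = 5/113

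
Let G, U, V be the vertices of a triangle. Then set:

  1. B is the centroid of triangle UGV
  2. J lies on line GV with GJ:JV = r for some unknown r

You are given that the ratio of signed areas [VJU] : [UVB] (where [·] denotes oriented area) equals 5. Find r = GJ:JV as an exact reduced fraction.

Set G = (0, 0), U = (1, 0), V = (0, 1); any affine frame gives the same invariant.
1. B is the centroid of triangle UGV ⇒ B = (1/3, 1/3)
2. With GJ:JV = r, write λ = r/(r+1) so J = G + λ·(V−G); J is affine-linear in λ
Every point depending on J is an affine combination of J and λ-independent points, so each such coordinate is linear in λ; the λ² term in each signed area is a multiple of (V−G)×(V−G) = 0, so 2·[VJU] and 2·[UVB] are each linear in λ. Evaluating at λ=0 and λ=1:
  2·[VJU] = −λ + 1,   2·[UVB] = 1/3
So [VJU]:[UVB] = (−λ + 1) / (1/3). Setting this equal to 5:
  −λ + 1 = 5·(1/3)  ⇒  λ = -2/3
Then r = λ/(1−λ) = (-2/3)/(5/3) = -2/5. Check: with r = -2/5, J = (0, -2/3) and [VJU]:[UVB] = 5 as required.

r = -2/5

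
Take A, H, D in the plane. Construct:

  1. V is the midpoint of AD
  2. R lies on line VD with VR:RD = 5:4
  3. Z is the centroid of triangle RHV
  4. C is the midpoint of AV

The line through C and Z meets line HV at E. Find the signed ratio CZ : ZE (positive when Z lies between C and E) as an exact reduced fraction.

Work in coordinates with A = (0, 0), H = (1, 0), D = (0, 1).
1. V is the midpoint of AD ⇒ V = (0, 1/2)
2. R lies on line VD with VR:RD = 5:4 ⇒ R = (0, 7/9)
3. Z is the centroid of triangle RHV ⇒ Z = (1/3, 23/54)
4. C is the midpoint of AV ⇒ C = (0, 1/4)
line CZ meets HV at E = (9/37, 14/37)
Z = C + t·(E−C) with t = 37/27, so CZ:ZE = 37/27:-10/27

CZ:ZE = -37/10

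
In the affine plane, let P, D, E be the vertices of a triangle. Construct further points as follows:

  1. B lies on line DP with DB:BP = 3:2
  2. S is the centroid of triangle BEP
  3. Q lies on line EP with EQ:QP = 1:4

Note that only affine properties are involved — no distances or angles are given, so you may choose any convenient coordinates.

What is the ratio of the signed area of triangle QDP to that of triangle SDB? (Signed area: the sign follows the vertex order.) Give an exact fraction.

[QDP]:[SDB] = 4

Choose coordinates P = (0, 0), D = (1, 0), E = (0, 1).
1. B lies on line DP with DB:BP = 3:2 ⇒ B = (2/5, 0)
2. S is the centroid of triangle BEP ⇒ S = (2/15, 1/3)
3. Q lies on line EP with EQ:QP = 1:4 ⇒ Q = (0, 4/5)
2·[QDP] = -4/5, 2·[SDB] = -1/5
[QDP]:[SDB] = -4/5:-1/5 = 4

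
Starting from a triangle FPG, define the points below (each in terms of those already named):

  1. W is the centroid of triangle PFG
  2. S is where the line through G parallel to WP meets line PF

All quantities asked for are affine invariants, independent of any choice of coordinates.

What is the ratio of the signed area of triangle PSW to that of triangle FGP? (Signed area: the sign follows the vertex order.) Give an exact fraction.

Work in coordinates with F = (0, 0), P = (1, 0), G = (0, 1).
1. W is the centroid of triangle PFG ⇒ W = (1/3, 1/3)
2. S is where the line through G parallel to WP meets line PF ⇒ S = (2, 0)
2·[PSW] = 1/3, 2·[FGP] = -1
[PSW]:[FGP] = 1/3:-1 = -1/3

[PSW]:[FGP] = -1/3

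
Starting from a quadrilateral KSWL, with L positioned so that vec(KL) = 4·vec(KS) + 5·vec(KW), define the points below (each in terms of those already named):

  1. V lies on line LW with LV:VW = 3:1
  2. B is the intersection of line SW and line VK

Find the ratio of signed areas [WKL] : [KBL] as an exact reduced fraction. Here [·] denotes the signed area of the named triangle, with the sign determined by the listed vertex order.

Set K = (0, 0), S = (1, 0), W = (0, 1), L = (4, 5); any affine frame gives the same invariant.
1. V lies on line LW with LV:VW = 3:1 ⇒ V = (1, 2)
2. B is the intersection of line SW and line VK ⇒ B = (1/3, 2/3)
2·[WKL] = 4, 2·[KBL] = -1
[WKL]:[KBL] = 4:-1 = -4

[WKL]:[KBL] = -4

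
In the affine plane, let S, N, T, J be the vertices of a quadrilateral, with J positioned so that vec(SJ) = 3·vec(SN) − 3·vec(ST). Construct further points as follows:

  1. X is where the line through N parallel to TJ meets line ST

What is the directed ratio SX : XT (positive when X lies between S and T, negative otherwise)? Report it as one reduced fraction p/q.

Work in coordinates with S = (0, 0), N = (1, 0), T = (0, 1), J = (3, -3).
1. X is where the line through N parallel to TJ meets line ST ⇒ X = (0, 4/3)
X = S + t·(T−S) with t = 4/3, so SX:XT = t:(1−t) = 4/3:-1/3

SX:XT = -4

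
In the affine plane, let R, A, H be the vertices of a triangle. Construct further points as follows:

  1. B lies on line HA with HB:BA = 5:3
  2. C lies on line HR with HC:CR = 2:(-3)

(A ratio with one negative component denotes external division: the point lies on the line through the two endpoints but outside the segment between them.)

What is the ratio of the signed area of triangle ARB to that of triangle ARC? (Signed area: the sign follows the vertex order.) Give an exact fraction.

Set R = (0, 0), A = (1, 0), H = (0, 1); any affine frame gives the same invariant.
1. B lies on line HA with HB:BA = 5:3 ⇒ B = (5/8, 3/8)
2. C lies on line HR with HC:CR = 2:(-3) ⇒ C = (0, 3)
2·[ARB] = -3/8, 2·[ARC] = -3
[ARB]:[ARC] = -3/8:-3 = 1/8

[ARB]:[ARC] = 1/8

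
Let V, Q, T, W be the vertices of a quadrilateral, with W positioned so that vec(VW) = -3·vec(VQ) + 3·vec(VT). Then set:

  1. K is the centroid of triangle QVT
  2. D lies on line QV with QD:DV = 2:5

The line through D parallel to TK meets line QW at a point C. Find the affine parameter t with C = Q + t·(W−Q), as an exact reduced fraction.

t = 4/35

Choose coordinates V = (0, 0), Q = (1, 0), T = (0, 1), W = (-3, 3).
1. K is the centroid of triangle QVT ⇒ K = (1/3, 1/3)
2. D lies on line QV with QD:DV = 2:5 ⇒ D = (5/7, 0)
through D parallel to TK: direction (1/3, -2/3); meets QW at C = (19/35, 12/35)
C = Q + t·(W−Q) with t = 4/35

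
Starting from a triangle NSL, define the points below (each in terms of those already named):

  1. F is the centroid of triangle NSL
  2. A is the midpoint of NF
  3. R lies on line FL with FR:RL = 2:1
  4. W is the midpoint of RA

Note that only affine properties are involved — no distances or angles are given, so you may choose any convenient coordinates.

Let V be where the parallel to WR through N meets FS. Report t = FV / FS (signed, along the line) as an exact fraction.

Set N = (0, 0), S = (1, 0), L = (0, 1); any affine frame gives the same invariant.
1. F is the centroid of triangle NSL ⇒ F = (1/3, 1/3)
2. A is the midpoint of NF ⇒ A = (1/6, 1/6)
3. R lies on line FL with FR:RL = 2:1 ⇒ R = (1/9, 7/9)
4. W is the midpoint of RA ⇒ W = (5/36, 17/36)
through N parallel to WR: direction (-1/36, 11/36); meets FS at V = (-1/21, 11/21)
V = F + t·(S−F) with t = -4/7

t = -4/7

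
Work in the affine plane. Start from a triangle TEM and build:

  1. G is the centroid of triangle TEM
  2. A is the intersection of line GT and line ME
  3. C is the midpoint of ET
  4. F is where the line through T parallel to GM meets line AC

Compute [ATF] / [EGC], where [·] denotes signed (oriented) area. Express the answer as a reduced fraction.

Work in coordinates with T = (0, 0), E = (1, 0), M = (0, 1).
1. G is the centroid of triangle TEM ⇒ G = (1/3, 1/3)
2. A is the intersection of line GT and line ME ⇒ A = (1/2, 1/2)
3. C is the midpoint of ET ⇒ C = (1/2, 0)
4. F is where the line through T parallel to GM meets line AC ⇒ F = (1/2, -1)
2·[ATF] = 3/4, 2·[EGC] = 1/6
[ATF]:[EGC] = 3/4:1/6 = 9/2

[ATF]:[EGC] = 9/2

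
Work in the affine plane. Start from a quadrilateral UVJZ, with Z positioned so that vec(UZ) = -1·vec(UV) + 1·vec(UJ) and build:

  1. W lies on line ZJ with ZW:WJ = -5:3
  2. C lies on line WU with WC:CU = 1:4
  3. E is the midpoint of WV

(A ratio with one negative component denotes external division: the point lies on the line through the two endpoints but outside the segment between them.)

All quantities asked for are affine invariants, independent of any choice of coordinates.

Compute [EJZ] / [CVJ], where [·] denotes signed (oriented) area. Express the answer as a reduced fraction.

Assign U = (0, 0), V = (1, 0), J = (0, 1), Z = (-1, 1) — the answer is frame-independent, so this choice is without loss of generality.
1. W lies on line ZJ with ZW:WJ = -5:3 ⇒ W = (3/2, 1)
2. C lies on line WU with WC:CU = 1:4 ⇒ C = (6/5, 4/5)
3. E is the midpoint of WV ⇒ E = (5/4, 1/2)
2·[EJZ] = 1/2, 2·[CVJ] = -1
[EJZ]:[CVJ] = 1/2:-1 = -1/2

[EJZ]:[CVJ] = -1/2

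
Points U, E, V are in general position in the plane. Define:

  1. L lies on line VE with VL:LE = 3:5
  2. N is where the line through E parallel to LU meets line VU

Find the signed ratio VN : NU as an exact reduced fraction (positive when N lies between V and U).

Assign U = (0, 0), E = (1, 0), V = (0, 1) — the answer is frame-independent, so this choice is without loss of generality.
1. L lies on line VE with VL:LE = 3:5 ⇒ L = (3/8, 5/8)
2. N is where the line through E parallel to LU meets line VU ⇒ N = (0, -5/3)
N = V + t·(U−V) with t = 8/3, so VN:NU = t:(1−t) = 8/3:-5/3

VN:NU = -8/5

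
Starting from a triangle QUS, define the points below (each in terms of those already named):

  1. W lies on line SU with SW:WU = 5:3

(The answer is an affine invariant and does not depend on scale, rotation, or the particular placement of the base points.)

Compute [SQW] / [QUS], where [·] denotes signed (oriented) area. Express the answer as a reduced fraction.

[SQW]:[QUS] = 5/8

Choose coordinates Q = (0, 0), U = (1, 0), S = (0, 1).
1. W lies on line SU with SW:WU = 5:3 ⇒ W = (5/8, 3/8)
2·[SQW] = 5/8, 2·[QUS] = 1
[SQW]:[QUS] = 5/8:1 = 5/8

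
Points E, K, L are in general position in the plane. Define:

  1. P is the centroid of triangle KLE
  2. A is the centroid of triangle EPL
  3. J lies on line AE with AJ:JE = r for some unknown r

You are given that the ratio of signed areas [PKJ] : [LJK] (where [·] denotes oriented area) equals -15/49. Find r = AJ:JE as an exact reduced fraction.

Work in coordinates with E = (0, 0), K = (1, 0), L = (0, 1).
1. P is the centroid of triangle KLE ⇒ P = (1/3, 1/3)
2. A is the centroid of triangle EPL ⇒ A = (1/9, 4/9)
3. With AJ:JE = r, write λ = r/(r+1) so J = A + λ·(E−A); J is affine-linear in λ
Every point depending on J is an affine combination of J and λ-independent points, so each such coordinate is linear in λ; the λ² term in each signed area is a multiple of (E−A)×(E−A) = 0, so 2·[PKJ] and 2·[LJK] are each linear in λ. Evaluating at λ=0 and λ=1:
  2·[PKJ] = -1/3·λ,   2·[LJK] = 5/9·λ + 4/9
So [PKJ]:[LJK] = (-1/3·λ) / (5/9·λ + 4/9). Setting this equal to -15/49:
  -1/3·λ = -15/49·(5/9·λ + 4/9)  ⇒  λ = 5/6
Then r = λ/(1−λ) = (5/6)/(1/6) = 5. Check: with r = 5, J = (1/54, 2/27) and [PKJ]:[LJK] = -15/49 as required.

r = 5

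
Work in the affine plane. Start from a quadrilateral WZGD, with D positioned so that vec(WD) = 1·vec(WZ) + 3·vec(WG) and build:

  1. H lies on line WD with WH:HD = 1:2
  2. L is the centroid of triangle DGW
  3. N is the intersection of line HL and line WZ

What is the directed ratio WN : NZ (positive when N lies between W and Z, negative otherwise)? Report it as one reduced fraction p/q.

Assign W = (0, 0), Z = (1, 0), G = (0, 1), D = (1, 3) — the answer is frame-independent, so this choice is without loss of generality.
1. H lies on line WD with WH:HD = 1:2 ⇒ H = (1/3, 1)
2. L is the centroid of triangle DGW ⇒ L = (1/3, 4/3)
3. N is the intersection of line HL and line WZ ⇒ N = (1/3, 0)
N = W + t·(Z−W) with t = 1/3, so WN:NZ = t:(1−t) = 1/3:2/3

WN:NZ = 1/2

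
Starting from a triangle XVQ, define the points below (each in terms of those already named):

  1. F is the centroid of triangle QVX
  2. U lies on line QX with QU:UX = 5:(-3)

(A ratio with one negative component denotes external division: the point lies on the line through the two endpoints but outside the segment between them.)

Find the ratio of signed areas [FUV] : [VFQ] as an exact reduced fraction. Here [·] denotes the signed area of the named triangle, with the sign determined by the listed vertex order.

[FUV]:[VFQ] = -4

Set X = (0, 0), V = (1, 0), Q = (0, 1); any affine frame gives the same invariant.
1. F is the centroid of triangle QVX ⇒ F = (1/3, 1/3)
2. U lies on line QX with QU:UX = 5:(-3) ⇒ U = (0, -3/2)
2·[FUV] = 4/3, 2·[VFQ] = -1/3
[FUV]:[VFQ] = 4/3:-1/3 = -4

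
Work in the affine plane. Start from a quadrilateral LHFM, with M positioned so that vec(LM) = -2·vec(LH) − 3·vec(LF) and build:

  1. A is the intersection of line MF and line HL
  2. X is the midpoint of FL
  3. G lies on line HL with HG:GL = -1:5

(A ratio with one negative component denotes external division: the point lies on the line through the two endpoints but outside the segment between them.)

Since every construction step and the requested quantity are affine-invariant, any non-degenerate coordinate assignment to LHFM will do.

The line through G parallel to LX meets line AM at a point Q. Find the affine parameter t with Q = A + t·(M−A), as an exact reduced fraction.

Assign L = (0, 0), H = (1, 0), F = (0, 1), M = (-2, -3) — the answer is frame-independent, so this choice is without loss of generality.
1. A is the intersection of line MF and line HL ⇒ A = (-1/2, 0)
2. X is the midpoint of FL ⇒ X = (0, 1/2)
3. G lies on line HL with HG:GL = -1:5 ⇒ G = (5/4, 0)
through G parallel to LX: direction (0, 1/2); meets AM at Q = (5/4, 7/2)
Q = A + t·(M−A) with t = -7/6

t = -7/6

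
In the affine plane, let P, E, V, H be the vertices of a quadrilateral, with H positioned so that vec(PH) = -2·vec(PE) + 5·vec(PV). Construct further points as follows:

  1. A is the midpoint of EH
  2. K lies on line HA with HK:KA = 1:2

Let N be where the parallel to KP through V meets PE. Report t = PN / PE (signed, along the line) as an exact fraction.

t = 9/25

Assign P = (0, 0), E = (1, 0), V = (0, 1), H = (-2, 5) — the answer is frame-independent, so this choice is without loss of generality.
1. A is the midpoint of EH ⇒ A = (-1/2, 5/2)
2. K lies on line HA with HK:KA = 1:2 ⇒ K = (-3/2, 25/6)
through V parallel to KP: direction (3/2, -25/6); meets PE at N = (9/25, 0)
N = P + t·(E−P) with t = 9/25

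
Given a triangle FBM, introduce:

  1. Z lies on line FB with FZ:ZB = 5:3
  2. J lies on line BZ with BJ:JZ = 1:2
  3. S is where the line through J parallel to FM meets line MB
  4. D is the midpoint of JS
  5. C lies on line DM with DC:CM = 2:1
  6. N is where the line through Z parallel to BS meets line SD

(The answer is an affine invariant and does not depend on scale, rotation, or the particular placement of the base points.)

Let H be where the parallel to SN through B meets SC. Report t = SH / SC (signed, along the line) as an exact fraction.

t = -3/14

Set F = (0, 0), B = (1, 0), M = (0, 1); any affine frame gives the same invariant.
1. Z lies on line FB with FZ:ZB = 5:3 ⇒ Z = (5/8, 0)
2. J lies on line BZ with BJ:JZ = 1:2 ⇒ J = (7/8, 0)
3. S is where the line through J parallel to FM meets line MB ⇒ S = (7/8, 1/8)
4. D is the midpoint of JS ⇒ D = (7/8, 1/16)
5. C lies on line DM with DC:CM = 2:1 ⇒ C = (7/24, 11/16)
6. N is where the line through Z parallel to BS meets line SD ⇒ N = (7/8, -1/4)
through B parallel to SN: direction (0, -3/8); meets SC at H = (1, 1/224)
H = S + t·(C−S) with t = -3/14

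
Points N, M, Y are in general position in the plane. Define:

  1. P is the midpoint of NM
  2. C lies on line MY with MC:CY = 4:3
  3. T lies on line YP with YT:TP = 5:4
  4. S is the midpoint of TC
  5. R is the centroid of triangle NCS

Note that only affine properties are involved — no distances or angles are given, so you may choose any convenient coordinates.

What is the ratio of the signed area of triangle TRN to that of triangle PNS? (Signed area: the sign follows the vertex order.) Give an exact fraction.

[TRN]:[PNS] = 1/16

Work in coordinates with N = (0, 0), M = (1, 0), Y = (0, 1).
1. P is the midpoint of NM ⇒ P = (1/2, 0)
2. C lies on line MY with MC:CY = 4:3 ⇒ C = (3/7, 4/7)
3. T lies on line YP with YT:TP = 5:4 ⇒ T = (5/18, 4/9)
4. S is the midpoint of TC ⇒ S = (89/252, 32/63)
5. R is the centroid of triangle NCS ⇒ R = (197/756, 68/189)
2·[TRN] = -1/63, 2·[PNS] = -16/63
[TRN]:[PNS] = -1/63:-16/63 = 1/16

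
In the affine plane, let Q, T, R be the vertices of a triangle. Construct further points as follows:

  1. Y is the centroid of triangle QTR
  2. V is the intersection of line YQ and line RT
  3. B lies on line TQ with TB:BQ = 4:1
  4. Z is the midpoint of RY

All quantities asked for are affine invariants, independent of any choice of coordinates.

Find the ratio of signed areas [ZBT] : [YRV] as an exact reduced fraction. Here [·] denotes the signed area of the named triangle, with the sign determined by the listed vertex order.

Work in coordinates with Q = (0, 0), T = (1, 0), R = (0, 1).
1. Y is the centroid of triangle QTR ⇒ Y = (1/3, 1/3)
2. V is the intersection of line YQ and line RT ⇒ V = (1/2, 1/2)
3. B lies on line TQ with TB:BQ = 4:1 ⇒ B = (1/5, 0)
4. Z is the midpoint of RY ⇒ Z = (1/6, 2/3)
2·[ZBT] = 8/15, 2·[YRV] = -1/6
[ZBT]:[YRV] = 8/15:-1/6 = -16/5

[ZBT]:[YRV] = -16/5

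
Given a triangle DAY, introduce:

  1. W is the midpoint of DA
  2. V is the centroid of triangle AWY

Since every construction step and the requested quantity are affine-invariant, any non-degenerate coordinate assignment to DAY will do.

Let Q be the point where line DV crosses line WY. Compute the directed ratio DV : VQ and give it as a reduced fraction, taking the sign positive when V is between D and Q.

DV:VQ = -4

Choose coordinates D = (0, 0), A = (1, 0), Y = (0, 1).
1. W is the midpoint of DA ⇒ W = (1/2, 0)
2. V is the centroid of triangle AWY ⇒ V = (1/2, 1/3)
line DV meets WY at Q = (3/8, 1/4)
V = D + t·(Q−D) with t = 4/3, so DV:VQ = 4/3:-1/3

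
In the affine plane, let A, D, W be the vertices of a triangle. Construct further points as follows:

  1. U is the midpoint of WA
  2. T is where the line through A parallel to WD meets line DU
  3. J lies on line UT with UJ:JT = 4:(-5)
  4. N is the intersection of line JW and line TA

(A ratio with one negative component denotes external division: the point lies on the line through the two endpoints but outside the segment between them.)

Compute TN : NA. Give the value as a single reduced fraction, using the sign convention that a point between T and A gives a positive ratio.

Choose coordinates A = (0, 0), D = (1, 0), W = (0, 1).
1. U is the midpoint of WA ⇒ U = (0, 1/2)
2. T is where the line through A parallel to WD meets line DU ⇒ T = (-1, 1)
3. J lies on line UT with UJ:JT = 4:(-5) ⇒ J = (4, -3/2)
4. N is the intersection of line JW and line TA ⇒ N = (-8/3, 8/3)
N = T + t·(A−T) with t = -5/3, so TN:NA = t:(1−t) = -5/3:8/3

TN:NA = -5/8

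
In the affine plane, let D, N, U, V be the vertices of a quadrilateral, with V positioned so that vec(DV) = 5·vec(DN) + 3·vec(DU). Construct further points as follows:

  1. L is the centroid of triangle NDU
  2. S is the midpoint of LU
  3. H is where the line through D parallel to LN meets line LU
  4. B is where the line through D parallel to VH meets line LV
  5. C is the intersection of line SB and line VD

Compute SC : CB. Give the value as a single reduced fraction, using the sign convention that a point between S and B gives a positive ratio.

SC:CB = -51/11

Set D = (0, 0), N = (1, 0), U = (0, 1), V = (5, 3); any affine frame gives the same invariant.
1. L is the centroid of triangle NDU ⇒ L = (1/3, 1/3)
2. S is the midpoint of LU ⇒ S = (1/6, 2/3)
3. H is where the line through D parallel to LN meets line LU ⇒ H = (2/3, -1/3)
4. B is where the line through D parallel to VH meets line LV ⇒ B = (13/18, 5/9)
5. C is the intersection of line SB and line VD ⇒ C = (7/8, 21/40)
C = S + t·(B−S) with t = 51/40, so SC:CB = t:(1−t) = 51/40:-11/40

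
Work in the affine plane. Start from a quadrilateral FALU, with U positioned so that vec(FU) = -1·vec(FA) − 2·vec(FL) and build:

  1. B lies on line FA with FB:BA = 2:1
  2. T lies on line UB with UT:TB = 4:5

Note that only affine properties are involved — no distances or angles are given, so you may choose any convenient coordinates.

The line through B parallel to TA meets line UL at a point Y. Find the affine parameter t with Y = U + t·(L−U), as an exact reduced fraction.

Choose coordinates F = (0, 0), A = (1, 0), L = (0, 1), U = (-1, -2).
1. B lies on line FA with FB:BA = 2:1 ⇒ B = (2/3, 0)
2. T lies on line UB with UT:TB = 4:5 ⇒ T = (-7/27, -10/9)
through B parallel to TA: direction (34/27, 10/9); meets UL at Y = (-3/4, -5/4)
Y = U + t·(L−U) with t = 1/4

t = 1/4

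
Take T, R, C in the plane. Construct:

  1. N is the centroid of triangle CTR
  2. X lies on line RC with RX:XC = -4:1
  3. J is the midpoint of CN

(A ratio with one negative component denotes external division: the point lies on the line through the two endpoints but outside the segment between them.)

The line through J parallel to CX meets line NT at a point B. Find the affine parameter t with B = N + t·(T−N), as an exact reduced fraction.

t = -1/4

Work in coordinates with T = (0, 0), R = (1, 0), C = (0, 1).
1. N is the centroid of triangle CTR ⇒ N = (1/3, 1/3)
2. X lies on line RC with RX:XC = -4:1 ⇒ X = (-1/3, 4/3)
3. J is the midpoint of CN ⇒ J = (1/6, 2/3)
through J parallel to CX: direction (-1/3, 1/3); meets NT at B = (5/12, 5/12)
B = N + t·(T−N) with t = -1/4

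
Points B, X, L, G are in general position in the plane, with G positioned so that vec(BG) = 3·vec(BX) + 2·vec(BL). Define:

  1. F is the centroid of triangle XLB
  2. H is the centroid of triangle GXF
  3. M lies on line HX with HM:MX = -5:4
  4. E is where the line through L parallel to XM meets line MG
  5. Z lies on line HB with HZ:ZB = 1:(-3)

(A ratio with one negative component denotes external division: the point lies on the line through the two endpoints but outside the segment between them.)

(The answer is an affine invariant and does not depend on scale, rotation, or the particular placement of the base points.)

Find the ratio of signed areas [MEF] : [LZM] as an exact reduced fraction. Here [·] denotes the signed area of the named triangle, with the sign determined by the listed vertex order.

[MEF]:[LZM] = 121/79

Work in coordinates with B = (0, 0), X = (1, 0), L = (0, 1), G = (3, 2).
1. F is the centroid of triangle XLB ⇒ F = (1/3, 1/3)
2. H is the centroid of triangle GXF ⇒ H = (13/9, 7/9)
3. M lies on line HX with HM:MX = -5:4 ⇒ M = (-7/9, -28/9)
4. E is where the line through L parallel to XM meets line MG ⇒ E = (-208/27, -337/27)
5. Z lies on line HB with HZ:ZB = 1:(-3) ⇒ Z = (13/6, 7/6)
2·[MEF] = -121/9, 2·[LZM] = -79/9
[MEF]:[LZM] = -121/9:-79/9 = 121/79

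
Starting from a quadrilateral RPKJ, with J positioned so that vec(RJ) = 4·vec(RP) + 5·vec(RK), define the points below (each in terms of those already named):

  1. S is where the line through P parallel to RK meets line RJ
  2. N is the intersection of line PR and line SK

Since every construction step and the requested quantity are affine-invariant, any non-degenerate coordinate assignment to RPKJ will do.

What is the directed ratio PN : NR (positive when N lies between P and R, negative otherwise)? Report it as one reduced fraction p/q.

Assign R = (0, 0), P = (1, 0), K = (0, 1), J = (4, 5) — the answer is frame-independent, so this choice is without loss of generality.
1. S is where the line through P parallel to RK meets line RJ ⇒ S = (1, 5/4)
2. N is the intersection of line PR and line SK ⇒ N = (-4, 0)
N = P + t·(R−P) with t = 5, so PN:NR = t:(1−t) = 5:-4

PN:NR = -5/4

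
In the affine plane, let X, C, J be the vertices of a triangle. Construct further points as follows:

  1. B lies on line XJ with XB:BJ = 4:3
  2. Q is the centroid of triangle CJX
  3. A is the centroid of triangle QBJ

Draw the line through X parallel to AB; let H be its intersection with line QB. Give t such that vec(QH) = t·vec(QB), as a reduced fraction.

Set X = (0, 0), C = (1, 0), J = (0, 1); any affine frame gives the same invariant.
1. B lies on line XJ with XB:BJ = 4:3 ⇒ B = (0, 4/7)
2. Q is the centroid of triangle CJX ⇒ Q = (1/3, 1/3)
3. A is the centroid of triangle QBJ ⇒ A = (1/9, 40/63)
through X parallel to AB: direction (-1/9, -4/63); meets QB at H = (4/9, 16/63)
H = Q + t·(B−Q) with t = -1/3

t = -1/3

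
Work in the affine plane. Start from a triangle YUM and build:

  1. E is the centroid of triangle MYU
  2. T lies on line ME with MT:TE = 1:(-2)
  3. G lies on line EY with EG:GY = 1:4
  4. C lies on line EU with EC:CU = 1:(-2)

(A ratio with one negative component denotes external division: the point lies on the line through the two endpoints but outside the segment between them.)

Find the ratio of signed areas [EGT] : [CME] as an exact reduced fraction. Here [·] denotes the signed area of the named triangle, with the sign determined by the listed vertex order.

Choose coordinates Y = (0, 0), U = (1, 0), M = (0, 1).
1. E is the centroid of triangle MYU ⇒ E = (1/3, 1/3)
2. T lies on line ME with MT:TE = 1:(-2) ⇒ T = (-1/3, 5/3)
3. G lies on line EY with EG:GY = 1:4 ⇒ G = (4/15, 4/15)
4. C lies on line EU with EC:CU = 1:(-2) ⇒ C = (-1/3, 2/3)
2·[EGT] = -2/15, 2·[CME] = -1/3
[EGT]:[CME] = -2/15:-1/3 = 2/5

[EGT]:[CME] = 2/5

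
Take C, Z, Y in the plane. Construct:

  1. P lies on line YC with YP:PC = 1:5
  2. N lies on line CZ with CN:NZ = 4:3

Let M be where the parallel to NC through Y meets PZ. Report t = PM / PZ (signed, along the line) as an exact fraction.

t = -1/5

Work in coordinates with C = (0, 0), Z = (1, 0), Y = (0, 1).
1. P lies on line YC with YP:PC = 1:5 ⇒ P = (0, 5/6)
2. N lies on line CZ with CN:NZ = 4:3 ⇒ N = (4/7, 0)
through Y parallel to NC: direction (-4/7, 0); meets PZ at M = (-1/5, 1)
M = P + t·(Z−P) with t = -1/5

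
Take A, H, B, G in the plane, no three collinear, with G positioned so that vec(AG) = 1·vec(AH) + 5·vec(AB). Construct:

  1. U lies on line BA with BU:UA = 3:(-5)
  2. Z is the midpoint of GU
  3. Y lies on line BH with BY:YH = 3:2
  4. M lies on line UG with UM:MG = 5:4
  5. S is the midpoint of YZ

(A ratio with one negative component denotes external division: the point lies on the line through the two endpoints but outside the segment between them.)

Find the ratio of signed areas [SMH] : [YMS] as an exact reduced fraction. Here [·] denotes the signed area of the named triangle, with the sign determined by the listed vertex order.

Work in coordinates with A = (0, 0), H = (1, 0), B = (0, 1), G = (1, 5).
1. U lies on line BA with BU:UA = 3:(-5) ⇒ U = (0, 5/2)
2. Z is the midpoint of GU ⇒ Z = (1/2, 15/4)
3. Y lies on line BH with BY:YH = 3:2 ⇒ Y = (3/5, 2/5)
4. M lies on line UG with UM:MG = 5:4 ⇒ M = (5/9, 35/9)
5. S is the midpoint of YZ ⇒ S = (11/20, 83/40)
2·[SMH] = -149/180, 2·[YMS] = 1/10
[SMH]:[YMS] = -149/180:1/10 = -149/18

[SMH]:[YMS] = -149/18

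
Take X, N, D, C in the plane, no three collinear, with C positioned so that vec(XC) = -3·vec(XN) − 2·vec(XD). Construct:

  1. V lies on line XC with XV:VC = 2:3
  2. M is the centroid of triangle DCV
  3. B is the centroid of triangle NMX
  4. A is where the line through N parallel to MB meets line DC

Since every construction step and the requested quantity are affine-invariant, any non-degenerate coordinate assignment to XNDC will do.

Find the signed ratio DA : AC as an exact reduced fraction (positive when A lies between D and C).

Work in coordinates with X = (0, 0), N = (1, 0), D = (0, 1), C = (-3, -2).
1. V lies on line XC with XV:VC = 2:3 ⇒ V = (-6/5, -4/5)
2. M is the centroid of triangle DCV ⇒ M = (-7/5, -3/5)
3. B is the centroid of triangle NMX ⇒ B = (-2/15, -1/5)
4. A is where the line through N parallel to MB meets line DC ⇒ A = (-25/13, -12/13)
A = D + t·(C−D) with t = 25/39, so DA:AC = t:(1−t) = 25/39:14/39

DA:AC = 25/14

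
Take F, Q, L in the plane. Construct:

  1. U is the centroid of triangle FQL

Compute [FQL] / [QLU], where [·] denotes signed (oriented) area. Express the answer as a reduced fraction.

Work in coordinates with F = (0, 0), Q = (1, 0), L = (0, 1).
1. U is the centroid of triangle FQL ⇒ U = (1/3, 1/3)
2·[FQL] = 1, 2·[QLU] = 1/3
[FQL]:[QLU] = 1:1/3 = 3

[FQL]:[QLU] = 3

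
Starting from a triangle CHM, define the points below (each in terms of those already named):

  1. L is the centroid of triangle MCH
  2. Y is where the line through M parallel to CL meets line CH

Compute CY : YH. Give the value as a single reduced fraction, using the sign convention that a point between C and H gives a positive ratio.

Work in coordinates with C = (0, 0), H = (1, 0), M = (0, 1).
1. L is the centroid of triangle MCH ⇒ L = (1/3, 1/3)
2. Y is where the line through M parallel to CL meets line CH ⇒ Y = (-1, 0)
Y = C + t·(H−C) with t = -1, so CY:YH = t:(1−t) = -1:2

CY:YH = -1/2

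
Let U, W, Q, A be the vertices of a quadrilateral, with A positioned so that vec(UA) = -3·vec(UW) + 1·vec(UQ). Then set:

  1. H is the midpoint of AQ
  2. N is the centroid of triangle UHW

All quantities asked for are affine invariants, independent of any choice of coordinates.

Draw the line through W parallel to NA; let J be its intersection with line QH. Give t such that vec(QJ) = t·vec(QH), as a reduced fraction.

Work in coordinates with U = (0, 0), W = (1, 0), Q = (0, 1), A = (-3, 1).
1. H is the midpoint of AQ ⇒ H = (-3/2, 1)
2. N is the centroid of triangle UHW ⇒ N = (-1/6, 1/3)
through W parallel to NA: direction (-17/6, 2/3); meets QH at J = (-13/4, 1)
J = Q + t·(H−Q) with t = 13/6

t = 13/6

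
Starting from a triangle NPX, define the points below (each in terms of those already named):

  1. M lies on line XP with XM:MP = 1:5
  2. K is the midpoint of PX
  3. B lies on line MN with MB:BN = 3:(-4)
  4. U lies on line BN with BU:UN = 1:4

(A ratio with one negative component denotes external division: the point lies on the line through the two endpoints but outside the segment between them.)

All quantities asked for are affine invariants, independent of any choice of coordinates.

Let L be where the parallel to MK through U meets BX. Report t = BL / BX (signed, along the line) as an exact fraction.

t = 4/15

Assign N = (0, 0), P = (1, 0), X = (0, 1) — the answer is frame-independent, so this choice is without loss of generality.
1. M lies on line XP with XM:MP = 1:5 ⇒ M = (1/6, 5/6)
2. K is the midpoint of PX ⇒ K = (1/2, 1/2)
3. B lies on line MN with MB:BN = 3:(-4) ⇒ B = (2/3, 10/3)
4. U lies on line BN with BU:UN = 1:4 ⇒ U = (8/15, 8/3)
through U parallel to MK: direction (1/3, -1/3); meets BX at L = (22/45, 122/45)
L = B + t·(X−B) with t = 4/15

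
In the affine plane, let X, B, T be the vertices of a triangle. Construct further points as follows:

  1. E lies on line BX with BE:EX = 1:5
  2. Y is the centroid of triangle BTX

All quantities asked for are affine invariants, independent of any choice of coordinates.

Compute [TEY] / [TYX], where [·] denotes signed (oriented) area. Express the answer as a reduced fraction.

[TEY]:[TYX] = 2/3

Work in coordinates with X = (0, 0), B = (1, 0), T = (0, 1).
1. E lies on line BX with BE:EX = 1:5 ⇒ E = (5/6, 0)
2. Y is the centroid of triangle BTX ⇒ Y = (1/3, 1/3)
2·[TEY] = -2/9, 2·[TYX] = -1/3
[TEY]:[TYX] = -2/9:-1/3 = 2/3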